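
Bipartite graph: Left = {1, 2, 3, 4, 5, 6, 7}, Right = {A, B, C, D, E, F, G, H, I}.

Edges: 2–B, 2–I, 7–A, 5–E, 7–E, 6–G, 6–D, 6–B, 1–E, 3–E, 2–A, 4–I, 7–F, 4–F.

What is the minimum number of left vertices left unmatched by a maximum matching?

A valid assignment of size 5: 1-E, 2-B, 4-I, 6-G, 7-F.
The set {1, 3, 5} has only 1 neighbour ({E}), so by Hall's theorem at most 5 of the 7 left vertices can be matched.
That matches 5 of the 7, leaving 2 unmatched; no matching can do better.

2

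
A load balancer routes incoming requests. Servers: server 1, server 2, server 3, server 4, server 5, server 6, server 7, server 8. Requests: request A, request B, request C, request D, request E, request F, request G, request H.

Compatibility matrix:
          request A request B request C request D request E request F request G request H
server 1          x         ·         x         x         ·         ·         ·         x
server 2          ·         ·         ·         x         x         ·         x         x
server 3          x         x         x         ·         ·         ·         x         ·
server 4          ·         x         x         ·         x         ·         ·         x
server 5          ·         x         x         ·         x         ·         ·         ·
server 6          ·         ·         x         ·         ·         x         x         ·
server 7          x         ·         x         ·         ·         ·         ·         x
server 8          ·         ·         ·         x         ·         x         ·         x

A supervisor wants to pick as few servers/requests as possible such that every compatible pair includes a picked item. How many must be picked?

The 8 edges server 1–request D, server 2–request E, server 3–request G, server 4–request H, server 5–request B, server 6–request C, server 7–request A, server 8–request F form a matching, so any vertex cover needs at least 8 vertices (one per matched edge).
Conversely {server 1, server 2, server 3, server 4, server 5, server 6, server 7, server 8} meets every edge and has exactly 8 vertices, so 8 is optimal.

8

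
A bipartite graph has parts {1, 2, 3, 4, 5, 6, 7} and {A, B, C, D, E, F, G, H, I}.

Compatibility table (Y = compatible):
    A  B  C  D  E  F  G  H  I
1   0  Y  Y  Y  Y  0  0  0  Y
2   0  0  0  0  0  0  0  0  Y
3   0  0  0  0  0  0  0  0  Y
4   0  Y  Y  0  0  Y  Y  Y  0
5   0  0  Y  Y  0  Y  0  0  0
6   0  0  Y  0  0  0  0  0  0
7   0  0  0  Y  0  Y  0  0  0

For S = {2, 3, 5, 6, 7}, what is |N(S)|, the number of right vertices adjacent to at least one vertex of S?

4

The union of neighbours of {2, 3, 5, 6, 7} is {C, D, F, I}, which has 4 elements.
Since |N(S)| = 4 < |S| = 5, Hall's condition fails for this subset.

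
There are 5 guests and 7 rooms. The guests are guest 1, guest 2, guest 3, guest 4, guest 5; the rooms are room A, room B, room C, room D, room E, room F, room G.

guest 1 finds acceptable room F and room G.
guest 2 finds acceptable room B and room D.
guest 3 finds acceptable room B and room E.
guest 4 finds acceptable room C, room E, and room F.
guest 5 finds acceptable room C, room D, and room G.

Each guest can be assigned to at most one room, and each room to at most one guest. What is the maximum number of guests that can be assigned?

A valid assignment of size 5: guest 1–room F, guest 2–room D, guest 3–room B, guest 4–room E, guest 5–room G.
This saturates every guest, so 5 is the maximum.

5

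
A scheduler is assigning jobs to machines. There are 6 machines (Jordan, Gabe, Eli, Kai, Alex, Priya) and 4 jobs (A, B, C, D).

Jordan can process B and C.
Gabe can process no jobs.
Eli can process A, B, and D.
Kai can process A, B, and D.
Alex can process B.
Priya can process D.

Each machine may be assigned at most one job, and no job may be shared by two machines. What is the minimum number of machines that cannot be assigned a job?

2

For example, pair Jordan-C, Eli-A, Kai-D, Alex-B.
The set {Gabe, Eli, Kai, Alex, Priya} has only 3 neighbours ({A, B, D}), so by Hall's theorem at most 4 of the 6 machines can be matched.
That matches 4 of the 6, leaving 2 unmatched; no matching can do better.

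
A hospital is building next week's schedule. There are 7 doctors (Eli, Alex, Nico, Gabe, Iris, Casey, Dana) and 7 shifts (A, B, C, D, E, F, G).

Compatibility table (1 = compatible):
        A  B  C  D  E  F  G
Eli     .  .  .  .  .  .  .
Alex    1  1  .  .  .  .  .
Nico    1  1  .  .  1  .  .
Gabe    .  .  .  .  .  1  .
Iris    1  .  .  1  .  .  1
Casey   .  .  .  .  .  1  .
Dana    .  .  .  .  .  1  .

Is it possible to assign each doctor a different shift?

The set {Eli, Gabe, Casey, Dana} has only 1 neighbour ({F}), so by Hall's theorem at most 4 of the 7 doctors can be matched.
Hence no matching covers every doctor.

No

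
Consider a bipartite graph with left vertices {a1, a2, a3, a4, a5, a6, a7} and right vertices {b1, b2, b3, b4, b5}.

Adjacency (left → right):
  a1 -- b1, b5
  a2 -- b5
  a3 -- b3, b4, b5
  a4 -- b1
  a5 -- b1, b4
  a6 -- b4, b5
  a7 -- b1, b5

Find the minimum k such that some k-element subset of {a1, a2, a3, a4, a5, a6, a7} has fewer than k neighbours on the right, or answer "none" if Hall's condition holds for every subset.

Take S = {a1, a2, a4}. Its neighbourhood is {b1, b5}, so |N(S)| = 2 < |S| = 3.
Every subset of size less than 3 has at least as many neighbours as members, so 3 is the minimum.

3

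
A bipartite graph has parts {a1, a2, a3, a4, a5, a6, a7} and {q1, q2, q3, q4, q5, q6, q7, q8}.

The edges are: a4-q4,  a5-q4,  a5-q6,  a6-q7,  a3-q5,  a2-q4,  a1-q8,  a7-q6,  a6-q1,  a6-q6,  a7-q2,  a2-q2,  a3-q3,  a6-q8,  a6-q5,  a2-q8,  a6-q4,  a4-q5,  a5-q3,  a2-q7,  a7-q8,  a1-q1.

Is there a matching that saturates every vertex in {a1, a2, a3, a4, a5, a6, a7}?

For example, pair a1→q1, a2→q2, a3→q3, a4→q5, a5→q4, a6→q6, a7→q8.
Every left vertex is matched, so this matching saturates all of them.

Yes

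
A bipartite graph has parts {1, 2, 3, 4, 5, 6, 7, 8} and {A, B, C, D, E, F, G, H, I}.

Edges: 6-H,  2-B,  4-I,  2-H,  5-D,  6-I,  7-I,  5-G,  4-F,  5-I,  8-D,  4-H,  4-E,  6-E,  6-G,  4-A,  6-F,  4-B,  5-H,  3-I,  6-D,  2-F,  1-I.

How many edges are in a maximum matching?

6

For example, pair 1–I, 2–B, 4–A, 5–G, 6–E, 8–D.
The set {1, 3, 7} has only 1 neighbour ({I}), so by Hall's theorem at most 6 of the 8 left vertices can be matched.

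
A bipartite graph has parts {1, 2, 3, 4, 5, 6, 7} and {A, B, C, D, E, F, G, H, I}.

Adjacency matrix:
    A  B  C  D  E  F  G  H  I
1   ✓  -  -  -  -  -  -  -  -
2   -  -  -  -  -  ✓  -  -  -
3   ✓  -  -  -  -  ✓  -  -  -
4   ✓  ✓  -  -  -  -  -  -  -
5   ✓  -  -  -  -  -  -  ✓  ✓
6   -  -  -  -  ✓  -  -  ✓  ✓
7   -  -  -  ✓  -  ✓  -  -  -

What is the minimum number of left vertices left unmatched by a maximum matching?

1

One maximum matching: 1→A, 2→F, 4→B, 5→I, 6→E, 7→D.
The set {1, 2, 3} has only 2 neighbours ({A, F}), so by Hall's theorem at most 6 of the 7 left vertices can be matched.
That matches 6 of the 7, leaving 1 unmatched; no matching can do better.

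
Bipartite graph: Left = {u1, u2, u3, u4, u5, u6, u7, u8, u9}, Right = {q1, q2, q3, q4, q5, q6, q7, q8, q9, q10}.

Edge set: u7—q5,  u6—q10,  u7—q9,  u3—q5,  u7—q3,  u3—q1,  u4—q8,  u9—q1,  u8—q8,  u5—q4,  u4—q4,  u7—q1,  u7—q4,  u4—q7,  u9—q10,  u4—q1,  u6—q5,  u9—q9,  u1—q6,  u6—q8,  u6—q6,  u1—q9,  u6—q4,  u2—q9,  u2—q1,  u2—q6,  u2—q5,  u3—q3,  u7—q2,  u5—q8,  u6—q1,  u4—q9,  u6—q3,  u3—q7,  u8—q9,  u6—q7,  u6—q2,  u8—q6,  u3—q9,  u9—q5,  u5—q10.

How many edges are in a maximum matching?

9

A valid assignment of size 9: u1→q9, u2→q6, u3→q3, u4→q7, u5→q10, u6→q1, u7→q4, u8→q8, u9→q5.
This saturates every left vertex, so 9 is the maximum.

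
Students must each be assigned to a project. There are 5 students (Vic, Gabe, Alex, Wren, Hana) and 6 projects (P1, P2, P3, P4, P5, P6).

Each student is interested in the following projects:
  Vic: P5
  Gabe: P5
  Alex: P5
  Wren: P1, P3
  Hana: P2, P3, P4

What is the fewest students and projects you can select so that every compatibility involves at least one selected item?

The 3 edges Vic–P5, Wren–P1, Hana–P4 form a matching, so any vertex cover needs at least 3 vertices (one per matched edge).
Conversely {Wren, Hana, P5} meets every edge and has exactly 3 vertices, so 3 is optimal.

3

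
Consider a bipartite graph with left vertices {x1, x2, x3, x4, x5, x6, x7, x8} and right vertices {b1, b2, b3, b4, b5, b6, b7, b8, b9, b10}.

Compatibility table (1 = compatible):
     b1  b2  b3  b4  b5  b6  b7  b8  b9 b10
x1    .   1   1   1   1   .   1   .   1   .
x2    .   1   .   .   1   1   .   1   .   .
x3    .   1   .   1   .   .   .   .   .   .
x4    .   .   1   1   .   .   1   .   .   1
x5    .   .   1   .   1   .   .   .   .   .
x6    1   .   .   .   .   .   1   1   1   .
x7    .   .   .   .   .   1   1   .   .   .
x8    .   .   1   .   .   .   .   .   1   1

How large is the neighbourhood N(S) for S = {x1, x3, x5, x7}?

The union of neighbours of {x1, x3, x5, x7} is {b2, b3, b4, b5, b6, b7, b9}, which has 7 elements.
Since |N(S)| = 7 ≥ |S| = 4, Hall's condition holds for this subset.

7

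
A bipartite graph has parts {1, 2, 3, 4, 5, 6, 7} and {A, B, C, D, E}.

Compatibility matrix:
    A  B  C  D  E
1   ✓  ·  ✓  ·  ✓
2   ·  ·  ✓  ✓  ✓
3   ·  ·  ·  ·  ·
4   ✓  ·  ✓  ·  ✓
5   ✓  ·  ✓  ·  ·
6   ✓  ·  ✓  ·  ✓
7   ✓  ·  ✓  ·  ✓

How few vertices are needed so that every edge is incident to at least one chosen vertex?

The 4 edges 1–A, 2–D, 4–E, 5–C form a matching, so any vertex cover needs at least 4 vertices (one per matched edge).
Conversely {2, A, C, E} meets every edge and has exactly 4 vertices, so 4 is optimal.

4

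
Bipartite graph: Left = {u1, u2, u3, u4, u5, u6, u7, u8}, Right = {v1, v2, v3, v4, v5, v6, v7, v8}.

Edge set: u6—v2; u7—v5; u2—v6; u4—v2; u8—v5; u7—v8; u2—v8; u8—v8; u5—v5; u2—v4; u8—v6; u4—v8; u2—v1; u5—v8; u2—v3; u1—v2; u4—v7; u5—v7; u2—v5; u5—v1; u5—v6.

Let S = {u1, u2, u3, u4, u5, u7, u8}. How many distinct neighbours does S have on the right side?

8

The union of neighbours of {u1, u2, u3, u4, u5, u7, u8} is {v1, v2, v3, v4, v5, v6, v7, v8}, which has 8 elements.
Since |N(S)| = 8 ≥ |S| = 7, Hall's condition holds for this subset.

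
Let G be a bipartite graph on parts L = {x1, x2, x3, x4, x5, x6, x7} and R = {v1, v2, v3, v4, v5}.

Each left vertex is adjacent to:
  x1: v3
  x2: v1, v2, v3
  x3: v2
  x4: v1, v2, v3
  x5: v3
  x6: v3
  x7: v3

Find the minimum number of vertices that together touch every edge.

3

A maximum matching has 3 edges (e.g. x1–v3, x2–v1, x3–v2).
By König's theorem the minimum vertex cover has the same size. One such cover is {v1, v2, v3}.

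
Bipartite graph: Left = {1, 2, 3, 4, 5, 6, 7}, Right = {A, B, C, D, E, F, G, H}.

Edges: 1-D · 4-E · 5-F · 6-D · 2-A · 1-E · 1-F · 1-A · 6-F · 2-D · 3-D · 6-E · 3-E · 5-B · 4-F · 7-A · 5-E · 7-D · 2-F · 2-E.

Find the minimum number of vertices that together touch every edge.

5

The 5 edges 1–A, 2–F, 3–D, 4–E, 5–B form a matching, so any vertex cover needs at least 5 vertices (one per matched edge).
Conversely {5, A, D, E, F} meets every edge and has exactly 5 vertices, so 5 is optimal.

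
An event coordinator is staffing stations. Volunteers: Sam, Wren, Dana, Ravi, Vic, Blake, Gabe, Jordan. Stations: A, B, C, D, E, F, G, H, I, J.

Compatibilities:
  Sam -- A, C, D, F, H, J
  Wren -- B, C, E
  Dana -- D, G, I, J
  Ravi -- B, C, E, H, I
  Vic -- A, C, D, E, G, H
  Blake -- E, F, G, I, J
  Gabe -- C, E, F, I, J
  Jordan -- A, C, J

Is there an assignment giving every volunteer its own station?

Yes

A valid assignment of size 8: Sam–A, Wren–B, Dana–D, Ravi–H, Vic–G, Blake–F, Gabe–E, Jordan–J.
Every volunteer is matched, so this matching saturates all of them.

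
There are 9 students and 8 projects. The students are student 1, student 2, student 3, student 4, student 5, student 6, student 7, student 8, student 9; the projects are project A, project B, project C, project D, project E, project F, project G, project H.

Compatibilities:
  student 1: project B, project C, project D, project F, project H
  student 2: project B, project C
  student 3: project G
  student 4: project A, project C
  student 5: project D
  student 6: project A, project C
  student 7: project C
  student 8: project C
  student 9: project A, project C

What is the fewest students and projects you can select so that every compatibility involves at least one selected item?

6

The 6 edges student 1–project H, student 2–project B, student 3–project G, student 4–project A, student 5–project D, student 6–project C form a matching, so any vertex cover needs at least 6 vertices (one per matched edge).
Conversely {student 1, student 2, student 3, student 5, project A, project C} meets every edge and has exactly 6 vertices, so 6 is optimal.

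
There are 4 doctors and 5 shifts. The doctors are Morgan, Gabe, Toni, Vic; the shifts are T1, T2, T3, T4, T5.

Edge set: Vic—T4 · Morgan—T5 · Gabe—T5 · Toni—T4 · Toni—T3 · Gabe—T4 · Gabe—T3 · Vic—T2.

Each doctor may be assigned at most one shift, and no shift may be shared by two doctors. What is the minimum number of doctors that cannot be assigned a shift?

0

One maximum matching: Morgan-T5, Gabe-T3, Toni-T4, Vic-T2.
All 4 doctors are matched, so no larger matching exists.
That matches 4 of the 4, leaving 0 unmatched; no matching can do better.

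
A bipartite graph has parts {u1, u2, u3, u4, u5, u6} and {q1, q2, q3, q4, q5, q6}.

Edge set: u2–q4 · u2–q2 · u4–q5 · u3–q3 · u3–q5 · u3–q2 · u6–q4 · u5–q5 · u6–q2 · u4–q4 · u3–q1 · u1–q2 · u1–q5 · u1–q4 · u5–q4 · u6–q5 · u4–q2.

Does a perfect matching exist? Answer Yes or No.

The set {u1, u2, u4, u5, u6} has only 3 neighbours ({q2, q4, q5}), so by Hall's theorem at most 4 of the 6 left vertices can be matched.
Hence no matching covers every left vertex.

No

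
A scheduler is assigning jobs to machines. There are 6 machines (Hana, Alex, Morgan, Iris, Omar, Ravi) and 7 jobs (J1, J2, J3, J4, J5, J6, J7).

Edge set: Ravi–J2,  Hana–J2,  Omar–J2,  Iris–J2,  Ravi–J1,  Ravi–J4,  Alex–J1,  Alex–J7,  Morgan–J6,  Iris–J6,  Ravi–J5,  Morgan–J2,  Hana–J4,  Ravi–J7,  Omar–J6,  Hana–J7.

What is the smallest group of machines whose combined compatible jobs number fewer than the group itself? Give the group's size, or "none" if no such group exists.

3

Take S = {Morgan, Iris, Omar}. Its neighbourhood is {J2, J6}, so |N(S)| = 2 < |S| = 3.
Every subset of size less than 3 has at least as many neighbours as members, so 3 is the minimum.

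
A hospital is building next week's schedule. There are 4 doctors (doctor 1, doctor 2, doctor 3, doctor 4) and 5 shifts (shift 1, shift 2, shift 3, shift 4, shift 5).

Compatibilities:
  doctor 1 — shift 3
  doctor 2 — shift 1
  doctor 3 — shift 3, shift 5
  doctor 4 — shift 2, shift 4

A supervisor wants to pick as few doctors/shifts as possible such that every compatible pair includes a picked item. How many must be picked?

4

A maximum matching has 4 edges (e.g. doctor 1–shift 3, doctor 2–shift 1, doctor 3–shift 5, doctor 4–shift 4).
By König's theorem the minimum vertex cover has the same size. One such cover is {doctor 1, doctor 2, doctor 3, doctor 4}.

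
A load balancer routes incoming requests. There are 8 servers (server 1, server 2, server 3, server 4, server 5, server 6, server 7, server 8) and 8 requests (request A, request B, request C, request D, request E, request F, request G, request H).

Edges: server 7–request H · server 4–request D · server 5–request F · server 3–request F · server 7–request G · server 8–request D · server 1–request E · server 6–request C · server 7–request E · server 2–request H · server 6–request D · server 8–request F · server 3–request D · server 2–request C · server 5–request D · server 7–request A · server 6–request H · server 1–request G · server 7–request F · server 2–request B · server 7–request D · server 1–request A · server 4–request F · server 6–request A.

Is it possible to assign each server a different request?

The set {server 3, server 4, server 5, server 8} has only 2 neighbours ({request D, request F}), so by Hall's theorem at most 6 of the 8 servers can be matched.
Hence no matching covers every server.

No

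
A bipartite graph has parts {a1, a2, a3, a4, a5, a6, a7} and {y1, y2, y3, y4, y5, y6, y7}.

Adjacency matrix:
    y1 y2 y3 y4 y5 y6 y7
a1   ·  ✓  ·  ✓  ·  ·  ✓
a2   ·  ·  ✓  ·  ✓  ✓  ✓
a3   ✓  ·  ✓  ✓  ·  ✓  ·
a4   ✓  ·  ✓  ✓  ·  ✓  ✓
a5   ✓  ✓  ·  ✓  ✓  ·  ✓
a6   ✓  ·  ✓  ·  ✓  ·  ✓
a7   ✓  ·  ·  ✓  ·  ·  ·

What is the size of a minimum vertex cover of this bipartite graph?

A maximum matching has 7 edges (e.g. a1–y2, a2–y5, a3–y3, a4–y6, a5–y4, a6–y7, a7–y1).
By König's theorem the minimum vertex cover has the same size. One such cover is {a1, a2, a3, a4, a5, a6, a7}.

7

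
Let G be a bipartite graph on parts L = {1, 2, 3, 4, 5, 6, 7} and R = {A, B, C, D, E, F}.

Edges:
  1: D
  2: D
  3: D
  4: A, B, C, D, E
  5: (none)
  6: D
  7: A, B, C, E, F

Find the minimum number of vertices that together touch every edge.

3

The 3 edges 1–D, 4–E, 7–A form a matching, so any vertex cover needs at least 3 vertices (one per matched edge).
Conversely {4, 7, D} meets every edge and has exactly 3 vertices, so 3 is optimal.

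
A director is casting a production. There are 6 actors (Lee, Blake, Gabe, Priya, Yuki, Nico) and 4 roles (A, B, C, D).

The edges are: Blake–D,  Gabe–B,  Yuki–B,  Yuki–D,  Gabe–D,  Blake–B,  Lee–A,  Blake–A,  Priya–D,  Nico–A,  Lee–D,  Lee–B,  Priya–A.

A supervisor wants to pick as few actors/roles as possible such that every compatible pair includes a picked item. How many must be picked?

3

{A, B, D} is a vertex cover of size 3: every edge has an endpoint in this set.
No smaller cover exists because Lee–A, Blake–D, Gabe–B is a matching of size 3, and a cover must include an endpoint of each of these disjoint edges (König's theorem).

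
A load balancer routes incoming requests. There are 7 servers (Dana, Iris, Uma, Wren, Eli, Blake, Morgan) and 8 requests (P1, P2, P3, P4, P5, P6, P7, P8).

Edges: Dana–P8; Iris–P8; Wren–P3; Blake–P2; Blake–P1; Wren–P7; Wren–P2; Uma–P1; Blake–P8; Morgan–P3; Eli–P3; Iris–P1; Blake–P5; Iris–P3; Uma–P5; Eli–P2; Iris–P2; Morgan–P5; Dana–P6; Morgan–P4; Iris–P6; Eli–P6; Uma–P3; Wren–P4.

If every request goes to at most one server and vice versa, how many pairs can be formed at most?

7

For example, pair Dana→P6, Iris→P2, Uma→P1, Wren→P7, Eli→P3, Blake→P8, Morgan→P5.
All 7 servers are matched, so no larger matching exists.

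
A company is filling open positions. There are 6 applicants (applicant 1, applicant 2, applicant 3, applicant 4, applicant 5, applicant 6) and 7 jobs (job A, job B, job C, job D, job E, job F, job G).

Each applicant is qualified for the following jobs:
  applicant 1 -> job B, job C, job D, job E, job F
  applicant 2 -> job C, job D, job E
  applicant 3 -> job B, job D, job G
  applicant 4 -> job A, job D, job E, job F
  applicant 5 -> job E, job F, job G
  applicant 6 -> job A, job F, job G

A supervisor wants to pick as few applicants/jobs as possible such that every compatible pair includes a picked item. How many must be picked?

{applicant 1, applicant 2, applicant 3, applicant 4, applicant 5, applicant 6} is a vertex cover of size 6: every edge has an endpoint in this set.
No smaller cover exists because applicant 1–job D, applicant 2–job C, applicant 3–job G, applicant 4–job F, applicant 5–job E, applicant 6–job A is a matching of size 6, and a cover must include an endpoint of each of these disjoint edges (König's theorem).

6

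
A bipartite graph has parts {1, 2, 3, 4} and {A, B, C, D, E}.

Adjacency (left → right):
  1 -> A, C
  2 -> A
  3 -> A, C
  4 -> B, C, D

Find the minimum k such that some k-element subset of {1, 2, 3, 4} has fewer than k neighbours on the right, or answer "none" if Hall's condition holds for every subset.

Take S = {1, 2, 3}. Its neighbourhood is {A, C}, so |N(S)| = 2 < |S| = 3.
Every subset of size less than 3 has at least as many neighbours as members, so 3 is the minimum.

3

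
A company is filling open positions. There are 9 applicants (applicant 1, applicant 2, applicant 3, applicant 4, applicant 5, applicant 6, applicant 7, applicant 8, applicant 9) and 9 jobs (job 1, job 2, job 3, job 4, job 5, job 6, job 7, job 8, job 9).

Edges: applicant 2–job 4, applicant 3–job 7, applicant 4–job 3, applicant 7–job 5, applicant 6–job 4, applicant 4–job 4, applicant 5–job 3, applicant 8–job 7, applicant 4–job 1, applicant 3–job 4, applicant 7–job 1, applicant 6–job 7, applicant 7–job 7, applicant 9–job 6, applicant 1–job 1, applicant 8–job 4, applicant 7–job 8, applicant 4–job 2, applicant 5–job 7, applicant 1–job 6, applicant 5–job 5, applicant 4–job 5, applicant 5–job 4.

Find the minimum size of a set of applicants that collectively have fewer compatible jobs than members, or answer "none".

3

Take S = {applicant 2, applicant 3, applicant 6}. Its neighbourhood is {job 4, job 7}, so |N(S)| = 2 < |S| = 3.
Every subset of size less than 3 has at least as many neighbours as members, so 3 is the minimum.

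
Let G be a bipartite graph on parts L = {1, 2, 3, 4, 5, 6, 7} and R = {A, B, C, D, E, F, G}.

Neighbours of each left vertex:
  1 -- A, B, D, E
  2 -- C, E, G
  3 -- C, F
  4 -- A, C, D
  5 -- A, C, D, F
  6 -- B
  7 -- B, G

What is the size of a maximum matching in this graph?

7

One maximum matching: 1-E, 2-C, 3-F, 4-A, 5-D, 6-B, 7-G.
This saturates every left vertex, so 7 is the maximum.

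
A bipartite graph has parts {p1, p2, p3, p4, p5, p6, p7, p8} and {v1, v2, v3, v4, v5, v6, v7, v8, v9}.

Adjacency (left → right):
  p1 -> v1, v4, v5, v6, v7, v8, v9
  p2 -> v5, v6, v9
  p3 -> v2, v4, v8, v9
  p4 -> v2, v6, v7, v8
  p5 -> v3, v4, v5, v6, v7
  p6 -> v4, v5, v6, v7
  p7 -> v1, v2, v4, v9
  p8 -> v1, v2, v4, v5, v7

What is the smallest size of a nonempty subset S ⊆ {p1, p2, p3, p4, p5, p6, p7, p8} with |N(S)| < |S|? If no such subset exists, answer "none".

none

A matching saturating every left vertex exists, for instance p1→v8, p2→v9, p3→v4, p4→v7, p5→v3, p6→v6, p7→v1, p8→v2.
By Hall's marriage theorem, this means |N(S)| ≥ |S| for every subset S, so no violating subset exists.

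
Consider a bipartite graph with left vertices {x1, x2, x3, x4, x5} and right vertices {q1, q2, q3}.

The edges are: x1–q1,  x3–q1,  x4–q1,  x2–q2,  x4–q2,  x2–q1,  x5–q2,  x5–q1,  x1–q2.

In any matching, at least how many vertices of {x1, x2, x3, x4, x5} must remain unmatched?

3

One maximum matching: x1-q1, x2-q2.
The set {x1, x2, x3, x4, x5} has only 2 neighbours ({q1, q2}), so by Hall's theorem at most 2 of the 5 left vertices can be matched.
That matches 2 of the 5, leaving 3 unmatched; no matching can do better.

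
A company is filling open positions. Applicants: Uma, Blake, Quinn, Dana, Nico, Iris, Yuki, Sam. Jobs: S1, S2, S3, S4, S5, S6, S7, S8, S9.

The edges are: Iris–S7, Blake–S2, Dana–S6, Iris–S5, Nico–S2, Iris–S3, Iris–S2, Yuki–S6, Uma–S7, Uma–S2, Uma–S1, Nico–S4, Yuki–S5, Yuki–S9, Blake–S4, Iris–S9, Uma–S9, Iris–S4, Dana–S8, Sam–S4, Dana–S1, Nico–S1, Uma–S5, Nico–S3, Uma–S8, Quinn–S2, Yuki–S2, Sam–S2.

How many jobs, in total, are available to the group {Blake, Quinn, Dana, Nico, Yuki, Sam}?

8

The union of neighbours of {Blake, Quinn, Dana, Nico, Yuki, Sam} is {S1, S2, S3, S4, S5, S6, S8, S9}, which has 8 elements.
Since |N(S)| = 8 ≥ |S| = 6, Hall's condition holds for this subset.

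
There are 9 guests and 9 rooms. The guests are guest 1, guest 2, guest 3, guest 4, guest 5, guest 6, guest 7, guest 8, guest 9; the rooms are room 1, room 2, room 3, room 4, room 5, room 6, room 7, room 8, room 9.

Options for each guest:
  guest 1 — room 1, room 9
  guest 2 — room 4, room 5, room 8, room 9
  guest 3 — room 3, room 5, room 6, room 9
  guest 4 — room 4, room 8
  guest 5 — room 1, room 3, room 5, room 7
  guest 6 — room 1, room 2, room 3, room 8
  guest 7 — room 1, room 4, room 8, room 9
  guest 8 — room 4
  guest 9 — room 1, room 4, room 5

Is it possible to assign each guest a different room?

No

The set {guest 1, guest 2, guest 4, guest 7, guest 8, guest 9} has only 5 neighbours ({room 1, room 4, room 5, room 8, room 9}), so by Hall's theorem at most 8 of the 9 guests can be matched.
Hence no matching covers every guest.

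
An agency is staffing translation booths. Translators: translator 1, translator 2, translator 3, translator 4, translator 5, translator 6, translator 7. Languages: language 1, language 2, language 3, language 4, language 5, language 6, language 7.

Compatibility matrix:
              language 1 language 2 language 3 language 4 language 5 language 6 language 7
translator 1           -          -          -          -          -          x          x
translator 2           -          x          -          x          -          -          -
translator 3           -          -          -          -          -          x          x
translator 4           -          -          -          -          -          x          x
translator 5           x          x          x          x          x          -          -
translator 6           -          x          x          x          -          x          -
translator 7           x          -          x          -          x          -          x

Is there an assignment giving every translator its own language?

The set {translator 1, translator 3, translator 4} has only 2 neighbours ({language 6, language 7}), so by Hall's theorem at most 6 of the 7 translators can be matched.
Hence no matching covers every translator.

No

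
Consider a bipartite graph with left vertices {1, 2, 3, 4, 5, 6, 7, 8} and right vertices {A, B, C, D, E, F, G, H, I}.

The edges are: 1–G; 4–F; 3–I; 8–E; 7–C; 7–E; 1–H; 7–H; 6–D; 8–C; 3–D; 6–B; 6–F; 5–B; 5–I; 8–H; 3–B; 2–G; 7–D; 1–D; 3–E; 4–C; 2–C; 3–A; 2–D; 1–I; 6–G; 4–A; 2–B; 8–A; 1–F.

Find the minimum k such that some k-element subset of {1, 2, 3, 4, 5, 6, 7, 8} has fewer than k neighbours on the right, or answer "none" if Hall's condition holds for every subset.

A matching saturating every left vertex exists, for instance 1→H, 2→G, 3→A, 4→F, 5→I, 6→B, 7→C, 8→E.
By Hall's marriage theorem, this means |N(S)| ≥ |S| for every subset S, so no violating subset exists.

none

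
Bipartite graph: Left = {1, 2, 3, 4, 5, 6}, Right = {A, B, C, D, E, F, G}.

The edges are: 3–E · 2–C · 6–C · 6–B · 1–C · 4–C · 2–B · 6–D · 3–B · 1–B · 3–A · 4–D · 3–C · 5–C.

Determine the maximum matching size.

4

A valid assignment of size 4: 1→C, 2→B, 3→E, 4→D.
The set {1, 2, 4, 5, 6} has only 3 neighbours ({B, C, D}), so by Hall's theorem at most 4 of the 6 left vertices can be matched.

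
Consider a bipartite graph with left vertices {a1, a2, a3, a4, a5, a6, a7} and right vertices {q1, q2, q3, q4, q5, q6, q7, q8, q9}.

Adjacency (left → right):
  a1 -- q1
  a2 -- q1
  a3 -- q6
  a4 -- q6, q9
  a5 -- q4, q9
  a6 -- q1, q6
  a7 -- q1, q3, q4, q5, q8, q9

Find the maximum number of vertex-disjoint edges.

5

One maximum matching: a1–q1, a3–q6, a4–q9, a5–q4, a7–q8.
The set {a1, a2, a3, a6} has only 2 neighbours ({q1, q6}), so by Hall's theorem at most 5 of the 7 left vertices can be matched.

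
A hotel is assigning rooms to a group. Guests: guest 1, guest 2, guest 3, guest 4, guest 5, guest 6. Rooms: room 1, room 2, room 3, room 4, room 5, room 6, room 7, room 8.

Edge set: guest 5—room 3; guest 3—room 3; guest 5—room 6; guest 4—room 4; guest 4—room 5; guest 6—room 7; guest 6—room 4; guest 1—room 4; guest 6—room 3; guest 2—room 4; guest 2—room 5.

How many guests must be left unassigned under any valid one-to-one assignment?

1

One maximum matching: guest 1-room 4, guest 2-room 5, guest 3-room 3, guest 5-room 6, guest 6-room 7.
The set {guest 1, guest 2, guest 4} has only 2 neighbours ({room 4, room 5}), so by Hall's theorem at most 5 of the 6 guests can be matched.
That matches 5 of the 6, leaving 1 unmatched; no matching can do better.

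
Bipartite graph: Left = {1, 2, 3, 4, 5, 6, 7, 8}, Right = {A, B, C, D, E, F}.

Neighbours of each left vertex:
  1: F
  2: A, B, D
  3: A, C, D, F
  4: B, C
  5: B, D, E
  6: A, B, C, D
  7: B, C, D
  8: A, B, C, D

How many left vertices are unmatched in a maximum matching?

For example, pair 1→F, 2→A, 3→D, 4→C, 5→E, 6→B.
The set {1, 2, 3, 4, 6, 7, 8} has only 5 neighbours ({A, B, C, D, F}), so by Hall's theorem at most 6 of the 8 left vertices can be matched.
That matches 6 of the 8, leaving 2 unmatched; no matching can do better.

2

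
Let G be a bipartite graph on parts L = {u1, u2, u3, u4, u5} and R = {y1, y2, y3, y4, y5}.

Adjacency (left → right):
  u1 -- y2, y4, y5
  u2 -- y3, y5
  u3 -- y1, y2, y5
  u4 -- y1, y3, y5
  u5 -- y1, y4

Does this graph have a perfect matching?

Yes

A valid assignment of size 5: u1→y4, u2→y5, u3→y2, u4→y3, u5→y1.
All 5 left vertices are covered.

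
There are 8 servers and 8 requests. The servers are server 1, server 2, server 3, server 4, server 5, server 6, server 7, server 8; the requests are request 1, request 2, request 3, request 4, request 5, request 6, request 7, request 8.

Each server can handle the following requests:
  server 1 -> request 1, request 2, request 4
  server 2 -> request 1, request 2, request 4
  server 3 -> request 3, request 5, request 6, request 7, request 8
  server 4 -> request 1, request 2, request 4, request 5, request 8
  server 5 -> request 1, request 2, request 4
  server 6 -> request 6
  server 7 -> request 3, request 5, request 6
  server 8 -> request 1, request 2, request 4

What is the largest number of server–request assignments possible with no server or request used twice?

7

One maximum matching: server 1–request 1, server 2–request 2, server 3–request 7, server 4–request 8, server 5–request 4, server 6–request 6, server 7–request 5.
The set {server 1, server 2, server 5, server 8} has only 3 neighbours ({request 1, request 2, request 4}), so by Hall's theorem at most 7 of the 8 servers can be matched.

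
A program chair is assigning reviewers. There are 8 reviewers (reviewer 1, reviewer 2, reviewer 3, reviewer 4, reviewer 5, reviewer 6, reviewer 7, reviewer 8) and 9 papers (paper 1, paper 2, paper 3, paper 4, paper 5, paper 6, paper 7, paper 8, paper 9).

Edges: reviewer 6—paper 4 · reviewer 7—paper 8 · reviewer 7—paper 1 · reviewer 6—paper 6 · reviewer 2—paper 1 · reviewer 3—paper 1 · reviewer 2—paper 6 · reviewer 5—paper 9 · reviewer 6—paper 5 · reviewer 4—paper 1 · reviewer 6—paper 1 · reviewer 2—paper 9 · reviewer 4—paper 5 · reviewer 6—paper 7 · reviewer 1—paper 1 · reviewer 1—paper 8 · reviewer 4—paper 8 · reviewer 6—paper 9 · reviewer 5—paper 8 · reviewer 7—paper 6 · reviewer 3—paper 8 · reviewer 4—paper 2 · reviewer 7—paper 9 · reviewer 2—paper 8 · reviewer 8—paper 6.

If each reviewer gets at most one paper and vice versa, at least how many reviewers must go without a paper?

2

For example, pair reviewer 1→paper 8, reviewer 2→paper 6, reviewer 3→paper 1, reviewer 4→paper 2, reviewer 5→paper 9, reviewer 6→paper 5.
The set {reviewer 1, reviewer 2, reviewer 3, reviewer 5, reviewer 7, reviewer 8} has only 4 neighbours ({paper 1, paper 6, paper 8, paper 9}), so by Hall's theorem at most 6 of the 8 reviewers can be matched.
That matches 6 of the 8, leaving 2 unmatched; no matching can do better.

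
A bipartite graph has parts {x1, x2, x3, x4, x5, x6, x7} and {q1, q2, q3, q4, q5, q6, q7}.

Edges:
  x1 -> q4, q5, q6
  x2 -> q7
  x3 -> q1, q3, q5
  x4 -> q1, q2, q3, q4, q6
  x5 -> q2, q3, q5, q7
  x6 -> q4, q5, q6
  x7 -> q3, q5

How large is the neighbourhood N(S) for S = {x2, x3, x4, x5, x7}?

The union of neighbours of {x2, x3, x4, x5, x7} is {q1, q2, q3, q4, q5, q6, q7}, which has 7 elements.
Since |N(S)| = 7 ≥ |S| = 5, Hall's condition holds for this subset.

7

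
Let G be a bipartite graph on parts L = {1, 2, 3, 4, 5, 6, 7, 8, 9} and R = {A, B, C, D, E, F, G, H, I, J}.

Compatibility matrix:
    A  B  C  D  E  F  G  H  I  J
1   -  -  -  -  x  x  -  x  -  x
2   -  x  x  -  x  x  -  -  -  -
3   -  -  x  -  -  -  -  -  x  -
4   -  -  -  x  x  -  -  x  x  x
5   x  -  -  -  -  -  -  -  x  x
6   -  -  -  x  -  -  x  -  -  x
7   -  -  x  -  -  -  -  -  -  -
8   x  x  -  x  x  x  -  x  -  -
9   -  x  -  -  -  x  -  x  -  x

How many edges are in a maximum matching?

One maximum matching: 1-E, 2-F, 3-I, 4-J, 5-A, 6-D, 7-C, 8-B, 9-H.
All 9 left vertices are matched, so no larger matching exists.

9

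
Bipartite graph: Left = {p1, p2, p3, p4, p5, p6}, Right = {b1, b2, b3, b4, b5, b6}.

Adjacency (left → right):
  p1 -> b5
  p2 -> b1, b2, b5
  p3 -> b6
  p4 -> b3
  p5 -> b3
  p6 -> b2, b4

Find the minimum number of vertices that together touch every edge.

A maximum matching has 5 edges (e.g. p1–b5, p2–b2, p3–b6, p4–b3, p6–b4).
By König's theorem the minimum vertex cover has the same size. One such cover is {p1, p2, p3, p6, b3}.

5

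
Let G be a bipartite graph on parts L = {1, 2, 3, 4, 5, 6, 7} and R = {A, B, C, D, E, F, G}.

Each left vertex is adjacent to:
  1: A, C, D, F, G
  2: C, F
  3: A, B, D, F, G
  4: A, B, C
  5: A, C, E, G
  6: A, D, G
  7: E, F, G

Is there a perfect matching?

A valid assignment of size 7: 1-G, 2-F, 3-A, 4-B, 5-C, 6-D, 7-E.
Every left vertex is matched, so this is a perfect matching.

Yes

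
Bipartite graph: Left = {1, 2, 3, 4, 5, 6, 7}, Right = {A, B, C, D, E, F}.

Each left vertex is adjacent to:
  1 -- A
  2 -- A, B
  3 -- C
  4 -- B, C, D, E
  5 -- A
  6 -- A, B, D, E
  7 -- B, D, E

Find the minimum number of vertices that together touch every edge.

The 5 edges 1–A, 2–B, 3–C, 4–D, 6–E form a matching, so any vertex cover needs at least 5 vertices (one per matched edge).
Conversely {A, B, C, D, E} meets every edge and has exactly 5 vertices, so 5 is optimal.

5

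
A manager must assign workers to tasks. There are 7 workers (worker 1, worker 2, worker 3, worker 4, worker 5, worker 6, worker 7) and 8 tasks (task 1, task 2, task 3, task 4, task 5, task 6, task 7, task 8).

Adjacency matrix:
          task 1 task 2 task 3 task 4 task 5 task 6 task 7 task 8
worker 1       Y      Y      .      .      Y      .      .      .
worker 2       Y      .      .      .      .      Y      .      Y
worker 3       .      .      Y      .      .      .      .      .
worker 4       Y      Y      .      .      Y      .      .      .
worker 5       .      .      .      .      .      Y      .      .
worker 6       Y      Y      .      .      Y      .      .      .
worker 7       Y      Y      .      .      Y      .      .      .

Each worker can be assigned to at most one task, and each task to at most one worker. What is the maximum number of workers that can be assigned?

A valid assignment of size 6: worker 1-task 5, worker 2-task 8, worker 3-task 3, worker 4-task 1, worker 5-task 6, worker 6-task 2.
The set {worker 1, worker 4, worker 6, worker 7} has only 3 neighbours ({task 1, task 2, task 5}), so by Hall's theorem at most 6 of the 7 workers can be matched.

6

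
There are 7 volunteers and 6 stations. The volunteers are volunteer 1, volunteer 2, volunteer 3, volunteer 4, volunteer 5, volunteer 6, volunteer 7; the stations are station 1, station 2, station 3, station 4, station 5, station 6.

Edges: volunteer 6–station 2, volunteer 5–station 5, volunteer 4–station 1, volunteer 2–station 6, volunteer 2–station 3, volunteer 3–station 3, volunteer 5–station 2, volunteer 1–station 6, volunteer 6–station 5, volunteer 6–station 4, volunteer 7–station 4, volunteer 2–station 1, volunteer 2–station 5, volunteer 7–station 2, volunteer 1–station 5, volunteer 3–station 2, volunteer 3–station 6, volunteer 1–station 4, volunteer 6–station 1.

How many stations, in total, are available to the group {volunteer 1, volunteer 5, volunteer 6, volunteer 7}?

The union of neighbours of {volunteer 1, volunteer 5, volunteer 6, volunteer 7} is {station 1, station 2, station 4, station 5, station 6}, which has 5 elements.
Since |N(S)| = 5 ≥ |S| = 4, Hall's condition holds for this subset.

5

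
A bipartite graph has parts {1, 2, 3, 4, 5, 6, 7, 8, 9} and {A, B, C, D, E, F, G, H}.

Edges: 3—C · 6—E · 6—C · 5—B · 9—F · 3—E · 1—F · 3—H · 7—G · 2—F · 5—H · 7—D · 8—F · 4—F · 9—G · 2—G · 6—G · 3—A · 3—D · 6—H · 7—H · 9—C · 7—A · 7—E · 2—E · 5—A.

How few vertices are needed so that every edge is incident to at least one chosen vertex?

7

A maximum matching has 7 edges (e.g. 1–F, 2–G, 3–H, 5–B, 6–E, 7–A, 9–C).
By König's theorem the minimum vertex cover has the same size. One such cover is {2, 3, 5, 6, 7, 9, F}.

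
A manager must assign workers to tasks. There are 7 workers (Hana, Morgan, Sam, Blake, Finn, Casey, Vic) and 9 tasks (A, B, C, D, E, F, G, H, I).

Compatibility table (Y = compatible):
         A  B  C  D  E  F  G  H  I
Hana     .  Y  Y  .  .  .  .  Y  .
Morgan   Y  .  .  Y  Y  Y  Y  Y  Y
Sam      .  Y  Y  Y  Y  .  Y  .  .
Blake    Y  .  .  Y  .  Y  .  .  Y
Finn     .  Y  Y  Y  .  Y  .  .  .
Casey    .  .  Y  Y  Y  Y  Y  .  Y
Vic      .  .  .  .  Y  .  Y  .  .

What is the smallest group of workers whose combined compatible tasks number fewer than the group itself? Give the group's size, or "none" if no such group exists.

none

A matching saturating every worker exists, for instance Hana→C, Morgan→A, Sam→G, Blake→I, Finn→B, Casey→F, Vic→E.
By Hall's marriage theorem, this means |N(S)| ≥ |S| for every subset S, so no violating subset exists.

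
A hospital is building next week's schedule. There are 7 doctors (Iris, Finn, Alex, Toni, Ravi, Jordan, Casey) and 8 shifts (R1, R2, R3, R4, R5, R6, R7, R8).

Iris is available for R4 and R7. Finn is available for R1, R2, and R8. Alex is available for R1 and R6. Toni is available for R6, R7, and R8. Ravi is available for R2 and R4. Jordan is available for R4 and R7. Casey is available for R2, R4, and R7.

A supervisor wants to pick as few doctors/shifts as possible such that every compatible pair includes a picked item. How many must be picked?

6

The 6 edges Iris–R4, Finn–R8, Alex–R1, Toni–R6, Ravi–R2, Jordan–R7 form a matching, so any vertex cover needs at least 6 vertices (one per matched edge).
Conversely {Finn, Alex, Toni, R2, R4, R7} meets every edge and has exactly 6 vertices, so 6 is optimal.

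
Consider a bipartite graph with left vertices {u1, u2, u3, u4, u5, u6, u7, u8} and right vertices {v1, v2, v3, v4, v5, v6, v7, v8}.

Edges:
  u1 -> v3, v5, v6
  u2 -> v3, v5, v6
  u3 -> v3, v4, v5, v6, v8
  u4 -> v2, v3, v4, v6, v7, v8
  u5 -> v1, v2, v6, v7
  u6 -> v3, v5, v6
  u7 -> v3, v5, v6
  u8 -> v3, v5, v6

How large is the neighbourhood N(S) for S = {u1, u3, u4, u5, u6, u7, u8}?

The union of neighbours of {u1, u3, u4, u5, u6, u7, u8} is {v1, v2, v3, v4, v5, v6, v7, v8}, which has 8 elements.
Since |N(S)| = 8 ≥ |S| = 7, Hall's condition holds for this subset.

8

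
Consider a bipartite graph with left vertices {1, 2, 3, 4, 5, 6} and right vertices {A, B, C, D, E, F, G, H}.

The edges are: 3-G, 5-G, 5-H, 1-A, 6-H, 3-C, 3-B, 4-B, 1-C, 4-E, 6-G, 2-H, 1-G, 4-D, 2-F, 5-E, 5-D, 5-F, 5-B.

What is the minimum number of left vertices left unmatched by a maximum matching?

0

For example, pair 1→A, 2→F, 3→C, 4→B, 5→E, 6→G.
This saturates every left vertex, so 6 is the maximum.
That matches 6 of the 6, leaving 0 unmatched; no matching can do better.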